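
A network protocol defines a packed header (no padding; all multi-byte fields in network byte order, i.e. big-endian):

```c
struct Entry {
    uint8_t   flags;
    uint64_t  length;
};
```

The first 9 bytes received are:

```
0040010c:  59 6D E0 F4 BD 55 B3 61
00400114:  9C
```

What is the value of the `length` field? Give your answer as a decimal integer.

`length` follows `flags` (1 byte), so it starts at byte offset 1 and occupies 8 bytes.
Bytes at offsets 1..8: 6D E0 F4 BD 55 B3 61 9C.
Big-endian: lowest address holds the most-significant byte.
The bytes are already most-significant first: 0x6DE0F4BD55B3619C.
0x6DE0F4BD55B3619C = 7917597238941147548.

7917597238941147548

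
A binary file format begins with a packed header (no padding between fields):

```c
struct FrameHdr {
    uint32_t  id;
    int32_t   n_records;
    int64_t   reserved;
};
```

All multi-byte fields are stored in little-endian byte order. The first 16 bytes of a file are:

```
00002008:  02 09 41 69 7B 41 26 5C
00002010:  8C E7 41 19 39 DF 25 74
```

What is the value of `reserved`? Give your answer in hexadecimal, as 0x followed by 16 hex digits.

0x7425DF391941E78C

`reserved` follows `id` (4 B), `n_records` (4 B), so it starts at offset 4 + 4 = 8 and occupies 8 bytes.
Bytes at offsets 8..15: 8C E7 41 19 39 DF 25 74.
In little-endian order the low byte comes first in memory.
Reassemble most-significant byte first: 74 25 DF 39 19 41 E7 8C → 0x7425DF391941E78C.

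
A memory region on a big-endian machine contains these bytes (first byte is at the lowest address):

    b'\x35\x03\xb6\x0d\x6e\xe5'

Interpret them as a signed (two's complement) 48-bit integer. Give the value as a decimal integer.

Big-endian stores the most-significant byte at the lowest address.
The bytes are already most-significant first: 0x3503B60D6EE5.
0x3503B60D6EE5 = 58290055507685.

58290055507685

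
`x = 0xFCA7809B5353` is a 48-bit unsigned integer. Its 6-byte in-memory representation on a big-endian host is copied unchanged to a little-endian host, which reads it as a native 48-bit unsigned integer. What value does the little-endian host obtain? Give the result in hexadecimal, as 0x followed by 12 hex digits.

0x53539B80A7FC

Stored big-endian, the bytes at ascending addresses are FC A7 80 9B 53 53.
Read back as little-endian, the first byte is least significant, giving 0x53539B80A7FC.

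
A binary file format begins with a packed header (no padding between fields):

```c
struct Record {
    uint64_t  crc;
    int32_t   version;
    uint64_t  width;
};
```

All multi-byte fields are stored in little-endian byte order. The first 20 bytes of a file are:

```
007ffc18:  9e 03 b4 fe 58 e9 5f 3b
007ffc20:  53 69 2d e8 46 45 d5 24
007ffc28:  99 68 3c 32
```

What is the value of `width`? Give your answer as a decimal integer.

3619883207456277830

`width` follows `crc` (8 B), `version` (4 B), so it starts at offset 8 + 4 = 12 and occupies 8 bytes.
Bytes at offsets 12..19: 46 45 D5 24 99 68 3C 32.
In little-endian order the low byte comes first in memory.
Reassemble most-significant byte first: 32 3C 68 99 24 D5 45 46 → 0x323C689924D54546.
0x323C689924D54546 = 3619883207456277830.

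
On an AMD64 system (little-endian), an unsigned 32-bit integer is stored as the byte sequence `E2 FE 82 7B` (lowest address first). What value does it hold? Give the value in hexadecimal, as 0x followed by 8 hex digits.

0x7B82FEE2

Little-endian stores the least-significant byte at the lowest address.
Reassemble most-significant byte first: 7B 82 FE E2 → 0x7B82FEE2.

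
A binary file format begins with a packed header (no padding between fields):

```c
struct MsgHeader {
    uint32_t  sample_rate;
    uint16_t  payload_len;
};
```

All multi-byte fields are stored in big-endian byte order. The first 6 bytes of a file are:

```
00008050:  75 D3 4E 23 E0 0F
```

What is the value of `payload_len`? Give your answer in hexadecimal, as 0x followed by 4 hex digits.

0xE00F

`payload_len` follows `sample_rate` (4 bytes), so it starts at byte offset 4 and occupies 2 bytes.
Bytes at offsets 4..5: E0 0F.
In big-endian order the high byte comes first in memory.
The bytes are already most-significant first: 0xE00F.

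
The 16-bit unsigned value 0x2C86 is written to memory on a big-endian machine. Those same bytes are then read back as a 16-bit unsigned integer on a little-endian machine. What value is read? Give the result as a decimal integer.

34348

Stored big-endian, the bytes at ascending addresses are 2C 86.
Read back as little-endian, the first byte is least significant, giving 0x862C.
0x862C = 34348.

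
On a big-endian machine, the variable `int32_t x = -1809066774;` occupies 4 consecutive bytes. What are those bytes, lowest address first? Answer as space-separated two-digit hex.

94 2B D4 EA

Two's complement of -1809066774 in 32 bits: 1809066774 = 0x6BD42B16; invert → 0x942BD4E9; add 1 → 0x942BD4EA.
Split into bytes (most-significant first): 94 2B D4 EA.
Big-endian: lowest address holds the most-significant byte.
So the memory order matches the most-significant-first order: 94 2B D4 EA.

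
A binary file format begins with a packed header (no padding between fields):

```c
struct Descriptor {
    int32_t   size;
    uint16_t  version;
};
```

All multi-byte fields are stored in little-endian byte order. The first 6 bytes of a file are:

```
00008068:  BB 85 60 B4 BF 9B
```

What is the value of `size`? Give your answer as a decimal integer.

`size` is the first field, at byte offset 0, occupying 4 bytes.
Bytes at offsets 0..3: BB 85 60 B4.
Little-endian stores the least-significant byte at the lowest address.
Reassemble most-significant byte first: B4 60 85 BB → 0xB46085BB.
Top bit is set, so as a signed 32-bit value this is 0xB46085BB − 2^32 = -1268742725.

-1268742725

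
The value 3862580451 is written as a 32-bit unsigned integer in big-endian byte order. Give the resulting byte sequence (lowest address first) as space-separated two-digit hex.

3862580451 in hexadecimal, padded to 32 bits, is 0xE63A4CE3.
Split into bytes (most-significant first): E6 3A 4C E3.
In big-endian order the high byte comes first in memory.
So the memory order matches the most-significant-first order: E6 3A 4C E3.

E6 3A 4C E3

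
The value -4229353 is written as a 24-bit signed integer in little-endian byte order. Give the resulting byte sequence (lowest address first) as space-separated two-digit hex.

Two's complement of -4229353 in 24 bits: 4229353 = 0x4088E9; invert → 0xBF7716; add 1 → 0xBF7717.
Split into bytes (most-significant first): BF 77 17.
Little-endian: lowest address holds the least-significant byte.
So at ascending addresses the bytes are 17 77 BF.

17 77 BF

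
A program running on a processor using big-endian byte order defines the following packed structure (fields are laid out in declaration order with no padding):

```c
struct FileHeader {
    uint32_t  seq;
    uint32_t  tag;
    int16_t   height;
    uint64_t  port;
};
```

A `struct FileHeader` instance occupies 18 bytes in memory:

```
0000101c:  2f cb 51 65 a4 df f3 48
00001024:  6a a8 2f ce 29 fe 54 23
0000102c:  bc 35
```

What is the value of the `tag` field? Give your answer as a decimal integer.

`tag` follows `seq` (4 bytes), so it starts at byte offset 4 and occupies 4 bytes.
Bytes at offsets 4..7: A4 DF F3 48.
In big-endian order the high byte comes first in memory.
The bytes are already most-significant first: 0xA4DFF348.
0xA4DFF348 = 2766140232.

2766140232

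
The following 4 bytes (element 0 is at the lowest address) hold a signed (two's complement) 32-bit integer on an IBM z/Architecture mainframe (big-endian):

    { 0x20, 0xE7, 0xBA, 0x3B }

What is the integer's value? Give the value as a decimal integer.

In big-endian order the high byte comes first in memory.
The bytes are already most-significant first: 0x20E7BA3B.
0x20E7BA3B = 552057403.

552057403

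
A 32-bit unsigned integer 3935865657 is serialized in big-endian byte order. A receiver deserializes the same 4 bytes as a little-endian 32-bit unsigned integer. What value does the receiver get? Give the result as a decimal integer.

3935865657 in 32-bit hexadecimal is 0xEA988B39.
Stored big-endian, the bytes at ascending addresses are EA 98 8B 39.
Read back as little-endian, the first byte is least significant, giving 0x398B98EA.
0x398B98EA = 965449962.

965449962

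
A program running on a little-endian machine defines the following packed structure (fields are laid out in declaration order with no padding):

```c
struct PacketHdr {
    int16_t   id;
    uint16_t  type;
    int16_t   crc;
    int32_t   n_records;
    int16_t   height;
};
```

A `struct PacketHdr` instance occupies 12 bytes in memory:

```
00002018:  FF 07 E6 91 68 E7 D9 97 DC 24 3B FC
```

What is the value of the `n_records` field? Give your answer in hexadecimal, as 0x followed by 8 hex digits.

0x24DC97D9

`n_records` follows `id` (2 B), `type` (2 B), `crc` (2 B), so it starts at offset 2 + 2 + 2 = 6 and occupies 4 bytes.
Bytes at offsets 6..9: D9 97 DC 24.
Little-endian stores the least-significant byte at the lowest address.
Reassemble most-significant byte first: 24 DC 97 D9 → 0x24DC97D9.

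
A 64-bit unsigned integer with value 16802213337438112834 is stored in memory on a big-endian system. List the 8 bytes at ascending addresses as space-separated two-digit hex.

E9 2D 74 02 2A 54 4C 42

16802213337438112834 in hexadecimal, padded to 64 bits, is 0xE92D74022A544C42.
Split into bytes (most-significant first): E9 2D 74 02 2A 54 4C 42.
Big-endian: lowest address holds the most-significant byte.
So the memory order matches the most-significant-first order: E9 2D 74 02 2A 54 4C 42.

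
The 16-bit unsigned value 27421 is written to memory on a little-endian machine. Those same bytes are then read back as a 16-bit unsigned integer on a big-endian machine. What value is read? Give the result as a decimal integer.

7531

27421 in 16-bit hexadecimal is 0x6B1D.
Stored little-endian, the bytes at ascending addresses are 1D 6B.
Read back as big-endian, the last byte is least significant, giving 0x1D6B.
0x1D6B = 7531.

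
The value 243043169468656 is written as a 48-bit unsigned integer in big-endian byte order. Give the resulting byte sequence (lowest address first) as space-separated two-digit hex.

243043169468656 in hexadecimal, padded to 48 bits, is 0xDD0BE5C800F0.
Split into bytes (most-significant first): DD 0B E5 C8 00 F0.
Big-endian: lowest address holds the most-significant byte.
So the memory order matches the most-significant-first order: DD 0B E5 C8 00 F0.

DD 0B E5 C8 00 F0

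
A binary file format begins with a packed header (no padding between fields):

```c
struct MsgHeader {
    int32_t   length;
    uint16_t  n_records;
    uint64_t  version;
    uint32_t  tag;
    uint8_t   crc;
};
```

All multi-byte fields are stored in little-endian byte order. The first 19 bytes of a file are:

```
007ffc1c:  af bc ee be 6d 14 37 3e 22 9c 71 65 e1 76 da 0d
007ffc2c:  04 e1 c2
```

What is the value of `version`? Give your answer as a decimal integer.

`version` follows `length` (4 B), `n_records` (2 B), so it starts at offset 4 + 2 = 6 and occupies 8 bytes.
Bytes at offsets 6..13: 37 3E 22 9C 71 65 E1 76.
Little-endian stores the least-significant byte at the lowest address.
Reassemble most-significant byte first: 76 E1 65 71 9C 22 3E 37 → 0x76E165719C223E37.
0x76E165719C223E37 = 8566239504860593719.

8566239504860593719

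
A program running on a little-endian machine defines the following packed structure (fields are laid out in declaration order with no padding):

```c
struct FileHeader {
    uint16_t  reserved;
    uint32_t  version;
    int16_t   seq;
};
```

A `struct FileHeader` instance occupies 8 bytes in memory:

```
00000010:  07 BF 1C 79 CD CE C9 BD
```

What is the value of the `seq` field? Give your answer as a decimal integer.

-16951

`seq` follows `reserved` (2 B), `version` (4 B), so it starts at offset 2 + 4 = 6 and occupies 2 bytes.
Bytes at offsets 6..7: C9 BD.
Little-endian: lowest address holds the least-significant byte.
Reassemble most-significant byte first: BD C9 → 0xBDC9.
Top bit is set, so as a signed 16-bit value this is 0xBDC9 − 2^16 = -16951.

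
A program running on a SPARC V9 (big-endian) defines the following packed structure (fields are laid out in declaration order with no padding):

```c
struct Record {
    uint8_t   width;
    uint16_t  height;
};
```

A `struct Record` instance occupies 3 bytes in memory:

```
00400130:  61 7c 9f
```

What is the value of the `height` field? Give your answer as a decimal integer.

31903

`height` follows `width` (1 byte), so it starts at byte offset 1 and occupies 2 bytes.
Bytes at offsets 1..2: 7C 9F.
Big-endian stores the most-significant byte at the lowest address.
The bytes are already most-significant first: 0x7C9F.
0x7C9F = 31903.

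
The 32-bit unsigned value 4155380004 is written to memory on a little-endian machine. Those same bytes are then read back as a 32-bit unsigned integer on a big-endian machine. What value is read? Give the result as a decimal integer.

4155380004 in 32-bit hexadecimal is 0xF7AE1124.
Stored little-endian, the bytes at ascending addresses are 24 11 AE F7.
Read back as big-endian, the last byte is least significant, giving 0x2411AEF7.
0x2411AEF7 = 605138679.

605138679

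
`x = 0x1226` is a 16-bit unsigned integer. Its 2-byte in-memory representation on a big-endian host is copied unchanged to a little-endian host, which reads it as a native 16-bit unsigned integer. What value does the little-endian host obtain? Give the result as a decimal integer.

9746

Stored big-endian, the bytes at ascending addresses are 12 26.
Read back as little-endian, the first byte is least significant, giving 0x2612.
0x2612 = 9746.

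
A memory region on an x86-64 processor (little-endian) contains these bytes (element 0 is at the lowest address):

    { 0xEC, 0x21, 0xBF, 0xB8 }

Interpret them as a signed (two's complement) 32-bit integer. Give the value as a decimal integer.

-1195433492

In little-endian order the low byte comes first in memory.
Reassemble most-significant byte first: B8 BF 21 EC → 0xB8BF21EC.
Top bit is set, so as a signed 32-bit value this is 0xB8BF21EC − 2^32 = -1195433492.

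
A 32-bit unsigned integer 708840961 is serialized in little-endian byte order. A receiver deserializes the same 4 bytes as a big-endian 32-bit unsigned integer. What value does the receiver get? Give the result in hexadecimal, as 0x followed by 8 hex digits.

0x010E402A

708840961 in 32-bit hexadecimal is 0x2A400E01.
Stored little-endian, the bytes at ascending addresses are 01 0E 40 2A.
Read back as big-endian, the last byte is least significant, giving 0x010E402A.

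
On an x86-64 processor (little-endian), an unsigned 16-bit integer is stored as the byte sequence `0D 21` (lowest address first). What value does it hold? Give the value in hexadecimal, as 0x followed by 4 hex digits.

0x210D

In little-endian order the low byte comes first in memory.
Reassemble most-significant byte first: 21 0D → 0x210D.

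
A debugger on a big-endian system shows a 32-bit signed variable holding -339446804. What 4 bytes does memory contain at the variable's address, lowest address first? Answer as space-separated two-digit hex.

Two's complement of -339446804 in 32 bits: 339446804 = 0x143B8C14; invert → 0xEBC473EB; add 1 → 0xEBC473EC.
Split into bytes (most-significant first): EB C4 73 EC.
Big-endian: lowest address holds the most-significant byte.
So the memory order matches the most-significant-first order: EB C4 73 EC.

EB C4 73 EC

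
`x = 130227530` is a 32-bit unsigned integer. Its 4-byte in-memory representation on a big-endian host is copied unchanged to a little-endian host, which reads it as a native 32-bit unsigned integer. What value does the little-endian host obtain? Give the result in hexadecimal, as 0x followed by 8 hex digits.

0x4A1DC307

130227530 in 32-bit hexadecimal is 0x07C31D4A.
Stored big-endian, the bytes at ascending addresses are 07 C3 1D 4A.
Read back as little-endian, the first byte is least significant, giving 0x4A1DC307.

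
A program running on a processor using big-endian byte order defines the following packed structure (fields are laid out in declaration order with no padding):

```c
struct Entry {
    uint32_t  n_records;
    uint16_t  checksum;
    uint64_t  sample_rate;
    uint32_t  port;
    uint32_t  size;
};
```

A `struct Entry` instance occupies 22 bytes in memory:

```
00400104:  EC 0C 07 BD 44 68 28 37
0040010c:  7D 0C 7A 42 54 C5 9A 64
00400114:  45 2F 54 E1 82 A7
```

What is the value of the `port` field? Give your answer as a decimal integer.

`port` follows `n_records` (4 B), `checksum` (2 B), `sample_rate` (8 B), so it starts at offset 4 + 2 + 8 = 14 and occupies 4 bytes.
Bytes at offsets 14..17: 9A 64 45 2F.
In big-endian order the high byte comes first in memory.
The bytes are already most-significant first: 0x9A64452F.
0x9A64452F = 2590262575.

2590262575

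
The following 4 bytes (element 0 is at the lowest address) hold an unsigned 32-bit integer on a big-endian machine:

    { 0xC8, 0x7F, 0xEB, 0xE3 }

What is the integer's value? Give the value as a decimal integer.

3363826659

Big-endian: lowest address holds the most-significant byte.
The bytes are already most-significant first: 0xC87FEBE3.
0xC87FEBE3 = 3363826659.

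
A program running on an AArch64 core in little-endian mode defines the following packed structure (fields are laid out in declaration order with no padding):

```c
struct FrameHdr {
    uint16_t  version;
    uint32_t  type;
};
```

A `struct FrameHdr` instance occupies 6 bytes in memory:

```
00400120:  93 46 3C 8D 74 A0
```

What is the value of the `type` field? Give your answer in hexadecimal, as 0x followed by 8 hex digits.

`type` follows `version` (2 bytes), so it starts at byte offset 2 and occupies 4 bytes.
Bytes at offsets 2..5: 3C 8D 74 A0.
Little-endian: lowest address holds the least-significant byte.
Reassemble most-significant byte first: A0 74 8D 3C → 0xA0748D3C.

0xA0748D3C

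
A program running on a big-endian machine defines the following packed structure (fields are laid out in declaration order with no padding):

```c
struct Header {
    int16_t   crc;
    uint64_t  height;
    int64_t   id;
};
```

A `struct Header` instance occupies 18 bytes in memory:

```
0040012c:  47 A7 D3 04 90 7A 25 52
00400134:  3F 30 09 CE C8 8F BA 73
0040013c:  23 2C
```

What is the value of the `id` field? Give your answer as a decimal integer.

`id` follows `crc` (2 B), `height` (8 B), so it starts at offset 2 + 8 = 10 and occupies 8 bytes.
Bytes at offsets 10..17: 09 CE C8 8F BA 73 23 2C.
Big-endian stores the most-significant byte at the lowest address.
The bytes are already most-significant first: 0x09CEC88FBA73232C.
0x09CEC88FBA73232C = 706722711177732908.

706722711177732908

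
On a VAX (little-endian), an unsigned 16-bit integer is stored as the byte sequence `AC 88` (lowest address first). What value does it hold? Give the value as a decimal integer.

34988

Little-endian: lowest address holds the least-significant byte.
Reassemble most-significant byte first: 88 AC → 0x88AC.
0x88AC = 34988.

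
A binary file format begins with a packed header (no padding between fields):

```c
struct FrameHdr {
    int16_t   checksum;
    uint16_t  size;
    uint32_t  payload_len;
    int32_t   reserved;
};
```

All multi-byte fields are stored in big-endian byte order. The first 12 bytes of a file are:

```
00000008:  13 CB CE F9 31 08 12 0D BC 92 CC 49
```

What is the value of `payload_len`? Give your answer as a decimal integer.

`payload_len` follows `checksum` (2 B), `size` (2 B), so it starts at offset 2 + 2 = 4 and occupies 4 bytes.
Bytes at offsets 4..7: 31 08 12 0D.
In big-endian order the high byte comes first in memory.
The bytes are already most-significant first: 0x3108120D.
0x3108120D = 822612493.

822612493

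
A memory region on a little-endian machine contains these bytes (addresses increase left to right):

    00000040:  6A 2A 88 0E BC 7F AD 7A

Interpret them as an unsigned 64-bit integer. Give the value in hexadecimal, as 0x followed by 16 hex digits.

In little-endian order the low byte comes first in memory.
Reassemble most-significant byte first: 7A AD 7F BC 0E 88 2A 6A → 0x7AAD7FBC0E882A6A.

0x7AAD7FBC0E882A6A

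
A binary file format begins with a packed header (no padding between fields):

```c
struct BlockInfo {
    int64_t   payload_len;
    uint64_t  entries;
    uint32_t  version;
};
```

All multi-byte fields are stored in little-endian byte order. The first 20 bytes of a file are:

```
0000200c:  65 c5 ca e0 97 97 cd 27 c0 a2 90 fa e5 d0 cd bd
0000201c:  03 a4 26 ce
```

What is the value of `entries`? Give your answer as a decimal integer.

`entries` follows `payload_len` (8 bytes), so it starts at byte offset 8 and occupies 8 bytes.
Bytes at offsets 8..15: C0 A2 90 FA E5 D0 CD BD.
Little-endian stores the least-significant byte at the lowest address.
Reassemble most-significant byte first: BD CD D0 E5 FA 90 A2 C0 → 0xBDCDD0E5FA90A2C0.
0xBDCDD0E5FA90A2C0 = 13676817329563935424.

13676817329563935424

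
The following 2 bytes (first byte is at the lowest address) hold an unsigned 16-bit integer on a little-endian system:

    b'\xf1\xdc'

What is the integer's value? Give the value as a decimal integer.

56561

Little-endian stores the least-significant byte at the lowest address.
Reassemble most-significant byte first: DC F1 → 0xDCF1.
0xDCF1 = 56561.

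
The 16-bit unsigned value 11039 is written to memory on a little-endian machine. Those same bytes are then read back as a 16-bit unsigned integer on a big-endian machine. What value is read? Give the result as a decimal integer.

11039 in 16-bit hexadecimal is 0x2B1F.
Stored little-endian, the bytes at ascending addresses are 1F 2B.
Read back as big-endian, the last byte is least significant, giving 0x1F2B.
0x1F2B = 7979.

7979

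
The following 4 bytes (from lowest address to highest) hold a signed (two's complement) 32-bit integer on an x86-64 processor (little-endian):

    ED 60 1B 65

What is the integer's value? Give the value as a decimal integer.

1696293101

Little-endian stores the least-significant byte at the lowest address.
Reassemble most-significant byte first: 65 1B 60 ED → 0x651B60ED.
0x651B60ED = 1696293101.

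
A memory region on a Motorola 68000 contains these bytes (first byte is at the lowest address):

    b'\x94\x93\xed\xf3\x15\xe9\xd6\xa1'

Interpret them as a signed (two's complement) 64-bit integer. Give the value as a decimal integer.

Big-endian: lowest address holds the most-significant byte.
The bytes are already most-significant first: 0x9493EDF315E9D6A1.
Top bit is set, so as a signed 64-bit value this is 0x9493EDF315E9D6A1 − 2^64 = -7740581706219268447.

-7740581706219268447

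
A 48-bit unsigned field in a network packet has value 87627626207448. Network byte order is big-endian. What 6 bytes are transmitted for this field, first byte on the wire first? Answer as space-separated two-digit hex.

4F B2 65 88 58 D8

87627626207448 in hexadecimal, padded to 48 bits, is 0x4FB2658858D8.
Split into bytes (most-significant first): 4F B2 65 88 58 D8.
Big-endian: lowest address holds the most-significant byte.
So the memory order matches the most-significant-first order: 4F B2 65 88 58 D8.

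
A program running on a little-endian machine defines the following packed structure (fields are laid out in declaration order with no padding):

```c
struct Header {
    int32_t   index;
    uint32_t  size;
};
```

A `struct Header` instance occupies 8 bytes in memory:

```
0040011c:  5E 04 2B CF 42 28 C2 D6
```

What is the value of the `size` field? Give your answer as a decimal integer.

`size` follows `index` (4 bytes), so it starts at byte offset 4 and occupies 4 bytes.
Bytes at offsets 4..7: 42 28 C2 D6.
Little-endian stores the least-significant byte at the lowest address.
Reassemble most-significant byte first: D6 C2 28 42 → 0xD6C22842.
0xD6C22842 = 3603048514.

3603048514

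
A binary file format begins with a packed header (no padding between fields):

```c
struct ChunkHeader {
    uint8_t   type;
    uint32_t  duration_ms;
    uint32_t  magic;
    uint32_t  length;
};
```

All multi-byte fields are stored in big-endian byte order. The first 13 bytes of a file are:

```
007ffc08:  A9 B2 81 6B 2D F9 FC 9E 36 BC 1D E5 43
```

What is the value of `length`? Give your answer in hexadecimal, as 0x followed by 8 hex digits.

0xBC1DE543

`length` follows `type` (1 B), `duration_ms` (4 B), `magic` (4 B), so it starts at offset 1 + 4 + 4 = 9 and occupies 4 bytes.
Bytes at offsets 9..12: BC 1D E5 43.
Big-endian stores the most-significant byte at the lowest address.
The bytes are already most-significant first: 0xBC1DE543.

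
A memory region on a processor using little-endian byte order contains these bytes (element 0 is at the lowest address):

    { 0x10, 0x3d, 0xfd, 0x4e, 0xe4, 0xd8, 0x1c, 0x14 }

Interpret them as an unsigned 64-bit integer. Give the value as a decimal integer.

1449271655195819280

Little-endian: lowest address holds the least-significant byte.
Reassemble most-significant byte first: 14 1C D8 E4 4E FD 3D 10 → 0x141CD8E44EFD3D10.
0x141CD8E44EFD3D10 = 1449271655195819280.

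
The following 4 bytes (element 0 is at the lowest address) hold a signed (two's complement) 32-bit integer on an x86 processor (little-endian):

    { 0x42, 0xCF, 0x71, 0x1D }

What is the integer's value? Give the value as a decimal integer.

In little-endian order the low byte comes first in memory.
Reassemble most-significant byte first: 1D 71 CF 42 → 0x1D71CF42.
0x1D71CF42 = 493997890.

493997890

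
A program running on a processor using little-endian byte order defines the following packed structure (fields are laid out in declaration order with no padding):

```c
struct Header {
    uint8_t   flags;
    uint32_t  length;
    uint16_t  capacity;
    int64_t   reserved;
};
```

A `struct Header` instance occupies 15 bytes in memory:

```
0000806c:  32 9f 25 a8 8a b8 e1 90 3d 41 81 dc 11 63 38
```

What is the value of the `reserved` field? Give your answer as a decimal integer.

4063110927577333136

`reserved` follows `flags` (1 B), `length` (4 B), `capacity` (2 B), so it starts at offset 1 + 4 + 2 = 7 and occupies 8 bytes.
Bytes at offsets 7..14: 90 3D 41 81 DC 11 63 38.
Little-endian: lowest address holds the least-significant byte.
Reassemble most-significant byte first: 38 63 11 DC 81 41 3D 90 → 0x386311DC81413D90.
0x386311DC81413D90 = 4063110927577333136.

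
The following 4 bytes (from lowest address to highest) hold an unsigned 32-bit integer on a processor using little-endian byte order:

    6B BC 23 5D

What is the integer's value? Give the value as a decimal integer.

In little-endian order the low byte comes first in memory.
Reassemble most-significant byte first: 5D 23 BC 6B → 0x5D23BC6B.
0x5D23BC6B = 1562623083.

1562623083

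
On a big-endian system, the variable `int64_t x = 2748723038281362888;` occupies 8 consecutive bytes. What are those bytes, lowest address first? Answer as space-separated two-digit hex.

26 25 6D 0A 3A B1 6D C8

2748723038281362888 in hexadecimal, padded to 64 bits, is 0x26256D0A3AB16DC8.
Split into bytes (most-significant first): 26 25 6D 0A 3A B1 6D C8.
Big-endian: lowest address holds the most-significant byte.
So the memory order matches the most-significant-first order: 26 25 6D 0A 3A B1 6D C8.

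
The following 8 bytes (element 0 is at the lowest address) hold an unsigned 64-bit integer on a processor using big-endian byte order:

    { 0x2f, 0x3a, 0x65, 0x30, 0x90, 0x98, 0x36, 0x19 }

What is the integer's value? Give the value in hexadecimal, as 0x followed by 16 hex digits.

0x2F3A653090983619

In big-endian order the high byte comes first in memory.
The bytes are already most-significant first: 0x2F3A653090983619.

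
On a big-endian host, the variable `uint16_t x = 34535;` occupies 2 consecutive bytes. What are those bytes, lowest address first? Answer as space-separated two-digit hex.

86 E7

34535 in hexadecimal, padded to 16 bits, is 0x86E7.
Split into bytes (most-significant first): 86 E7.
Big-endian: lowest address holds the most-significant byte.
So the memory order matches the most-significant-first order: 86 E7.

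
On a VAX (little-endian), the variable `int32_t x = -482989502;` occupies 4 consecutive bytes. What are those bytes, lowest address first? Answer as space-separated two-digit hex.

Two's complement of -482989502 in 32 bits: 482989502 = 0x1CC9D5BE; invert → 0xE3362A41; add 1 → 0xE3362A42.
Split into bytes (most-significant first): E3 36 2A 42.
Little-endian: lowest address holds the least-significant byte.
So at ascending addresses the bytes are 42 2A 36 E3.

42 2A 36 E3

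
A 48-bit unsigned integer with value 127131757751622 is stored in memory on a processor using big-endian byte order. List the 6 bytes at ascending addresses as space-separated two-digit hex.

73 A0 2B 42 AD 46

127131757751622 in hexadecimal, padded to 48 bits, is 0x73A02B42AD46.
Split into bytes (most-significant first): 73 A0 2B 42 AD 46.
Big-endian: lowest address holds the most-significant byte.
So the memory order matches the most-significant-first order: 73 A0 2B 42 AD 46.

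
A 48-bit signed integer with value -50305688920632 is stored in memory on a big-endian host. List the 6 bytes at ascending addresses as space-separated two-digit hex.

D2 3F 4B 48 1D C8

Two's complement of -50305688920632 in 48 bits: 50305688920632 = 0x2DC0B4B7E238; invert → 0xD23F4B481DC7; add 1 → 0xD23F4B481DC8.
Split into bytes (most-significant first): D2 3F 4B 48 1D C8.
In big-endian order the high byte comes first in memory.
So the memory order matches the most-significant-first order: D2 3F 4B 48 1D C8.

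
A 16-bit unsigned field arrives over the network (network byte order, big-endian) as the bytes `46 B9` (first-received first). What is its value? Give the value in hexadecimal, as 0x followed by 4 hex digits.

0x46B9

Big-endian: lowest address holds the most-significant byte.
The bytes are already most-significant first: 0x46B9.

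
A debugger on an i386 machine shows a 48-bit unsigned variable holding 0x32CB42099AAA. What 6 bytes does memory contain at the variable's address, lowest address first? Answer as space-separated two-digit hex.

AA 9A 09 42 CB 32

Split into bytes (most-significant first): 32 CB 42 09 9A AA.
Little-endian stores the least-significant byte at the lowest address.
So at ascending addresses the bytes are AA 9A 09 42 CB 32.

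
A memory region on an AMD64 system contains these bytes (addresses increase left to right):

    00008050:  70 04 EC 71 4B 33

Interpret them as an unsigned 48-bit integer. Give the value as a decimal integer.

Little-endian: lowest address holds the least-significant byte.
Reassemble most-significant byte first: 33 4B 71 EC 04 70 → 0x334B71EC0470.
0x334B71EC0470 = 56399126856816.

56399126856816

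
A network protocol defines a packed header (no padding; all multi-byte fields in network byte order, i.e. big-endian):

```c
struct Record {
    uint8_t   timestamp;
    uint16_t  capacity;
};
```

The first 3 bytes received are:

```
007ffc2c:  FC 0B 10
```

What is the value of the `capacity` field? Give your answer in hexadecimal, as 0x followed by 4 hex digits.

0x0B10

`capacity` follows `timestamp` (1 byte), so it starts at byte offset 1 and occupies 2 bytes.
Bytes at offsets 1..2: 0B 10.
Big-endian: lowest address holds the most-significant byte.
The bytes are already most-significant first: 0x0B10.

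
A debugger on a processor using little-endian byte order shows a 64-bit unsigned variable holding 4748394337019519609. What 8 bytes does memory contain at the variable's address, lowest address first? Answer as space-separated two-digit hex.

4748394337019519609 in hexadecimal, padded to 64 bits, is 0x41E5AF7DCF866279.
Split into bytes (most-significant first): 41 E5 AF 7D CF 86 62 79.
In little-endian order the low byte comes first in memory.
So at ascending addresses the bytes are 79 62 86 CF 7D AF E5 41.

79 62 86 CF 7D AF E5 41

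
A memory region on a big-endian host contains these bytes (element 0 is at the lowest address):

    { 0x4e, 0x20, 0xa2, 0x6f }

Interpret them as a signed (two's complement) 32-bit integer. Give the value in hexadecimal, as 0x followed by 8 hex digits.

Big-endian: lowest address holds the most-significant byte.
The bytes are already most-significant first: 0x4E20A26F.

0x4E20A26F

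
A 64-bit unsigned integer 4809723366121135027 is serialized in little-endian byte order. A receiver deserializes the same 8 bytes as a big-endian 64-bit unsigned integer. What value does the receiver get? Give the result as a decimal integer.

12960105330491113282

4809723366121135027 in 64-bit hexadecimal is 0x42BF91EB218BDBB3.
Stored little-endian, the bytes at ascending addresses are B3 DB 8B 21 EB 91 BF 42.
Read back as big-endian, the last byte is least significant, giving 0xB3DB8B21EB91BF42.
0xB3DB8B21EB91BF42 = 12960105330491113282.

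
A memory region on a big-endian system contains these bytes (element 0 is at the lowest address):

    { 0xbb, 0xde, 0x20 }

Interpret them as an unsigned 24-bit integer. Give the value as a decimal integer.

12312096

In big-endian order the high byte comes first in memory.
The bytes are already most-significant first: 0xBBDE20.
0xBBDE20 = 12312096.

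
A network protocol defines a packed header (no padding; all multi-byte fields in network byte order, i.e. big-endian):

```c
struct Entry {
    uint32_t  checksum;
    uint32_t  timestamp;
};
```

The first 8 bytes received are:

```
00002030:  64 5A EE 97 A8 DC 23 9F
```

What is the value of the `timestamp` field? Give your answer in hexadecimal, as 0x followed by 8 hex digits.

`timestamp` follows `checksum` (4 bytes), so it starts at byte offset 4 and occupies 4 bytes.
Bytes at offsets 4..7: A8 DC 23 9F.
In big-endian order the high byte comes first in memory.
The bytes are already most-significant first: 0xA8DC239F.

0xA8DC239F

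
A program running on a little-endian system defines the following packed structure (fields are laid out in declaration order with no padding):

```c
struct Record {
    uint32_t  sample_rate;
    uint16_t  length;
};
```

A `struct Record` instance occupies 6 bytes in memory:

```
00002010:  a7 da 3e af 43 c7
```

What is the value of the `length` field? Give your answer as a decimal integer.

51011

`length` follows `sample_rate` (4 bytes), so it starts at byte offset 4 and occupies 2 bytes.
Bytes at offsets 4..5: 43 C7.
In little-endian order the low byte comes first in memory.
Reassemble most-significant byte first: C7 43 → 0xC743.
0xC743 = 51011.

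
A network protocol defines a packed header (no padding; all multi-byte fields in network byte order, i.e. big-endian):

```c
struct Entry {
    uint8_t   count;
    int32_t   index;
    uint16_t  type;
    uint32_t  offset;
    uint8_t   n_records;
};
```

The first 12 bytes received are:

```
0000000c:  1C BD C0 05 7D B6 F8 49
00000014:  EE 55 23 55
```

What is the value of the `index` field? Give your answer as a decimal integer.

`index` follows `count` (1 byte), so it starts at byte offset 1 and occupies 4 bytes.
Bytes at offsets 1..4: BD C0 05 7D.
In big-endian order the high byte comes first in memory.
The bytes are already most-significant first: 0xBDC0057D.
Top bit is set, so as a signed 32-bit value this is 0xBDC0057D − 2^32 = -1111489155.

-1111489155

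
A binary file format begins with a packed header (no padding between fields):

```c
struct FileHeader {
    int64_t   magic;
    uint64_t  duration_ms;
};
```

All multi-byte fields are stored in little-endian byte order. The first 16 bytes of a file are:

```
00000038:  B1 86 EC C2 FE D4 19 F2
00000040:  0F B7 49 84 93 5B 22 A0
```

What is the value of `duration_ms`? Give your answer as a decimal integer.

`duration_ms` follows `magic` (8 bytes), so it starts at byte offset 8 and occupies 8 bytes.
Bytes at offsets 8..15: 0F B7 49 84 93 5B 22 A0.
Little-endian: lowest address holds the least-significant byte.
Reassemble most-significant byte first: A0 22 5B 93 84 49 B7 0F → 0xA0225B938449B70F.
0xA0225B938449B70F = 11538885884414375695.

11538885884414375695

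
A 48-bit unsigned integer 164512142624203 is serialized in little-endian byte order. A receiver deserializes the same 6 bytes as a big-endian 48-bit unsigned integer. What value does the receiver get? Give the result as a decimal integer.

223775622143893

164512142624203 in 48-bit hexadecimal is 0x959F77D285CB.
Stored little-endian, the bytes at ascending addresses are CB 85 D2 77 9F 95.
Read back as big-endian, the last byte is least significant, giving 0xCB85D2779F95.
0xCB85D2779F95 = 223775622143893.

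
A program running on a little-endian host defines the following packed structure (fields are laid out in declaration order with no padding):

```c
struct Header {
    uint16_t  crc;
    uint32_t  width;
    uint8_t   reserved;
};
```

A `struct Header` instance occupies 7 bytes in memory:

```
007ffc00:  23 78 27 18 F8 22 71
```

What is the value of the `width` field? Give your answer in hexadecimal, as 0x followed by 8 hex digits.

`width` follows `crc` (2 bytes), so it starts at byte offset 2 and occupies 4 bytes.
Bytes at offsets 2..5: 27 18 F8 22.
Little-endian stores the least-significant byte at the lowest address.
Reassemble most-significant byte first: 22 F8 18 27 → 0x22F81827.

0x22F81827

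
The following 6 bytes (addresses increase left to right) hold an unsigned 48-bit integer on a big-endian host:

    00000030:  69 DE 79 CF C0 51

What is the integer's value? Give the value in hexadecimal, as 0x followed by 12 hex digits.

In big-endian order the high byte comes first in memory.
The bytes are already most-significant first: 0x69DE79CFC051.

0x69DE79CFC051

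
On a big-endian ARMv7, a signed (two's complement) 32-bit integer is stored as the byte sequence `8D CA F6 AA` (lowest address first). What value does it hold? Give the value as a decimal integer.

Big-endian: lowest address holds the most-significant byte.
The bytes are already most-significant first: 0x8DCAF6AA.
Top bit is set, so as a signed 32-bit value this is 0x8DCAF6AA − 2^32 = -1916078422.

-1916078422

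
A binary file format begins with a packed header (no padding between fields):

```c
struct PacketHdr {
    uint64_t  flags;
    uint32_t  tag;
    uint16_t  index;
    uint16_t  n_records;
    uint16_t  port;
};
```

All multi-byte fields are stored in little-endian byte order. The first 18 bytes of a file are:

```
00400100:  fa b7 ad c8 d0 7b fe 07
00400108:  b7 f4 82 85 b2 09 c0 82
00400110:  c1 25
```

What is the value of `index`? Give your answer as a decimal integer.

2482

`index` follows `flags` (8 B), `tag` (4 B), so it starts at offset 8 + 4 = 12 and occupies 2 bytes.
Bytes at offsets 12..13: B2 09.
Little-endian stores the least-significant byte at the lowest address.
Reassemble most-significant byte first: 09 B2 → 0x09B2.
0x09B2 = 2482.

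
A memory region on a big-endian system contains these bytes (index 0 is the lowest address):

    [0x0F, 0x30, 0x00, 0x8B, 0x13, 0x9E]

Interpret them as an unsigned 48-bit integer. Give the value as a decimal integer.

16698841961374

Big-endian stores the most-significant byte at the lowest address.
The bytes are already most-significant first: 0x0F30008B139E.
0x0F30008B139E = 16698841961374.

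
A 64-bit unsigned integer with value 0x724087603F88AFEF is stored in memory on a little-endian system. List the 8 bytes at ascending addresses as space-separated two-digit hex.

Split into bytes (most-significant first): 72 40 87 60 3F 88 AF EF.
In little-endian order the low byte comes first in memory.
So at ascending addresses the bytes are EF AF 88 3F 60 87 40 72.

EF AF 88 3F 60 87 40 72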